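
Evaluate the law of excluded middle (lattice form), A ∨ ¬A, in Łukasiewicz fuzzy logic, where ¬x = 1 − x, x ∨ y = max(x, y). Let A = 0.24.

0.76

¬A = 1 − 0.24 = 0.76
A ∨ ¬A = max(0.24, 0.76) = 0.76
(The value 0.76 < 1 shows this instance is not satisfied; not a Ł∞-tautology — its value is max(a, 1−a).)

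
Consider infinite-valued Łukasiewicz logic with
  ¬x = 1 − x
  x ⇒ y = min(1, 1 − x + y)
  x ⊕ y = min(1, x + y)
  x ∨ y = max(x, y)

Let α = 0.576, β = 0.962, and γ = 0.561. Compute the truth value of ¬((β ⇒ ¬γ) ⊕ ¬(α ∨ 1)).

¬γ = 1 − 0.561 = 0.439
β ⇒ ¬γ = min(1, 1 − 0.962 + 0.439) = min(1, 0.477) = 0.477
α ∨ 1 = max(0.576, 1.000) = 1.000
¬(α ∨ 1) = 1 − 1.000 = 0.000
(β ⇒ ¬γ) ⊕ ¬(α ∨ 1) = min(1, 0.477 + 0.000) = min(1, 0.477) = 0.477
¬((β ⇒ ¬γ) ⊕ ¬(α ∨ 1)) = 1 − 0.477 = 0.523

0.523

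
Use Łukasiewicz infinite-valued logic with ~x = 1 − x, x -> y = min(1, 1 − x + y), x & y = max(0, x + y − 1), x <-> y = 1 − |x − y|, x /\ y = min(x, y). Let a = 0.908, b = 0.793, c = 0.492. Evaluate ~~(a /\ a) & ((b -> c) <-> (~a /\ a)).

0.301

a /\ a = min(0.908, 0.908) = 0.908
~(a /\ a) = 1 − 0.908 = 0.092
~~(a /\ a) = 1 − 0.092 = 0.908
b -> c = min(1, 1 − 0.793 + 0.492) = min(1, 0.699) = 0.699
~a = 1 − 0.908 = 0.092
~a /\ a = min(0.092, 0.908) = 0.092
(b -> c) <-> (~a /\ a) = 1 − |0.699 − 0.092| = 1 − 0.607 = 0.393
~~(a /\ a) & ((b -> c) <-> (~a /\ a)) = max(0, 0.908 + 0.393 − 1) = max(0, 0.301) = 0.301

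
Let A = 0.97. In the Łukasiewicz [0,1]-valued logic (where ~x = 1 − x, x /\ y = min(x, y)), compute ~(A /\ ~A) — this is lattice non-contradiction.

~A = 1 − 0.97 = 0.03
A /\ ~A = min(0.97, 0.03) = 0.03
~(A /\ ~A) = 1 − 0.03 = 0.97
(The value 0.97 < 1 shows this instance is not satisfied; not a Ł∞-tautology — its value is 1 − min(a, 1−a).)

0.97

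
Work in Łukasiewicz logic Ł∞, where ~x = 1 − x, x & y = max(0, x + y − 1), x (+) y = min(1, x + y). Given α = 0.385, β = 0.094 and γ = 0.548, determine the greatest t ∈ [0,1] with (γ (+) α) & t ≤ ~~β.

0.161

γ (+) α = min(1, 0.548 + 0.385) = min(1, 0.933) = 0.933
So the left factor is γ (+) α = 0.933.
~β = 1 − 0.094 = 0.906
~~β = 1 − 0.906 = 0.094
So the right-hand bound is ~~β = 0.094.
The residuum of the Łukasiewicz t-norm gives the supremum: min(1, 1 − 0.933 + 0.094).
1 − 0.933 + 0.094 = 0.161, so t = min(1, 0.161) = 0.161.
Check: 0.933 & 0.161 = max(0, 0.094) = 0.094 ≤ 0.094.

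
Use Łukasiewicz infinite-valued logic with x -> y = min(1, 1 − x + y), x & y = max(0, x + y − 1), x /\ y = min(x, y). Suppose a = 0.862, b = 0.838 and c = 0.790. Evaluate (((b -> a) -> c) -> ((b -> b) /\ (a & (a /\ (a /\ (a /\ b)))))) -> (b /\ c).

b -> a = min(1, 1 − 0.838 + 0.862) = min(1, 1.024) = 1.000
(b -> a) -> c = min(1, 1 − 1.000 + 0.790) = min(1, 0.790) = 0.790
b -> b = min(1, 1 − 0.838 + 0.838) = min(1, 1.000) = 1.000
a /\ b = min(0.862, 0.838) = 0.838
a /\ (a /\ b) = min(0.862, 0.838) = 0.838
a /\ (a /\ (a /\ b)) = min(0.862, 0.838) = 0.838
a & (a /\ (a /\ (a /\ b))) = max(0, 0.862 + 0.838 − 1) = max(0, 0.700) = 0.700
(b -> b) /\ (a & (a /\ (a /\ (a /\ b)))) = min(1.000, 0.700) = 0.700
((b -> a) -> c) -> ((b -> b) /\ (a & (a /\ (a /\ (a /\ b))))) = min(1, 1 − 0.790 + 0.700) = min(1, 0.910) = 0.910
b /\ c = min(0.838, 0.790) = 0.790
(((b -> a) -> c) -> ((b -> b) /\ (a & (a /\ (a /\ (a /\ b)))))) -> (b /\ c) = min(1, 1 − 0.910 + 0.790) = min(1, 0.880) = 0.880

0.880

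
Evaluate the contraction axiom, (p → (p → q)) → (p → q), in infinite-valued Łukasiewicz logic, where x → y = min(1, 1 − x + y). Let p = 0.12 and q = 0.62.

1.00

p → q = min(1, 1 − 0.12 + 0.62) = min(1, 1.50) = 1.00
p → (p → q) = min(1, 1 − 0.12 + 1.00) = min(1, 1.88) = 1.00
(p → (p → q)) → (p → q) = min(1, 1 − 1.00 + 1.00) = min(1, 1.00) = 1.00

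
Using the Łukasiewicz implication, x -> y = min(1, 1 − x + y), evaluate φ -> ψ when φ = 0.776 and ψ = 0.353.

0.577

φ -> ψ = min(1, 1 − 0.776 + 0.353) = min(1, 0.577) = 0.577
For comparison, the Gödel implication (1 if x ≤ y else y) would give 0.353.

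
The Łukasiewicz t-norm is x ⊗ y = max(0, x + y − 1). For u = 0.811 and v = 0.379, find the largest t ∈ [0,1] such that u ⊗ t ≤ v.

The residuum of the Łukasiewicz t-norm gives the supremum: min(1, 1 − 0.811 + 0.379).
1 − 0.811 + 0.379 = 0.568, so t = min(1, 0.568) = 0.568.
Check: 0.811 ⊗ 0.568 = max(0, 0.379) = 0.379 ≤ 0.379.

0.568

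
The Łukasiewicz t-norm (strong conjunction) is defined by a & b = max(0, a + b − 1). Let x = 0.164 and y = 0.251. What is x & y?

x & y = max(0, 0.164 + 0.251 − 1) = max(0, -0.585) = 0.000
For comparison, the Gödel (minimum) t-norm min(a, b) would give 0.164.

0.000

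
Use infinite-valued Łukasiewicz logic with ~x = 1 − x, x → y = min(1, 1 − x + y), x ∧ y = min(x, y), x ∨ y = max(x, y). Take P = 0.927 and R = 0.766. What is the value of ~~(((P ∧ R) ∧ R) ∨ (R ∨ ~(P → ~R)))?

0.766

P ∧ R = min(0.927, 0.766) = 0.766
(P ∧ R) ∧ R = min(0.766, 0.766) = 0.766
~R = 1 − 0.766 = 0.234
P → ~R = min(1, 1 − 0.927 + 0.234) = min(1, 0.307) = 0.307
~(P → ~R) = 1 − 0.307 = 0.693
R ∨ ~(P → ~R) = max(0.766, 0.693) = 0.766
((P ∧ R) ∧ R) ∨ (R ∨ ~(P → ~R)) = max(0.766, 0.766) = 0.766
~(((P ∧ R) ∧ R) ∨ (R ∨ ~(P → ~R))) = 1 − 0.766 = 0.234
~~(((P ∧ R) ∧ R) ∨ (R ∨ ~(P → ~R))) = 1 − 0.234 = 0.766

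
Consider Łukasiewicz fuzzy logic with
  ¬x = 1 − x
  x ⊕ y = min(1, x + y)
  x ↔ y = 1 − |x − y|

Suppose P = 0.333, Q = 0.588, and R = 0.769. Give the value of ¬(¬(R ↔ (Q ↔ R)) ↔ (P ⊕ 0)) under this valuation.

Q ↔ R = 1 − |0.588 − 0.769| = 1 − 0.181 = 0.819
R ↔ (Q ↔ R) = 1 − |0.769 − 0.819| = 1 − 0.050 = 0.950
¬(R ↔ (Q ↔ R)) = 1 − 0.950 = 0.050
P ⊕ 0 = min(1, 0.333 + 0.000) = min(1, 0.333) = 0.333
¬(R ↔ (Q ↔ R)) ↔ (P ⊕ 0) = 1 − |0.050 − 0.333| = 1 − 0.283 = 0.717
¬(¬(R ↔ (Q ↔ R)) ↔ (P ⊕ 0)) = 1 − 0.717 = 0.283

0.283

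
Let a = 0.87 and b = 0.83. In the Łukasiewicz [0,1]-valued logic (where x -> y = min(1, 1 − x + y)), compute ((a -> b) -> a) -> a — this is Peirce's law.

0.96

a -> b = min(1, 1 − 0.87 + 0.83) = min(1, 0.96) = 0.96
(a -> b) -> a = min(1, 1 − 0.96 + 0.87) = min(1, 0.91) = 0.91
((a -> b) -> a) -> a = min(1, 1 − 0.91 + 0.87) = min(1, 0.96) = 0.96
(The value 0.96 < 1 shows this instance is not satisfied; not a Ł∞-tautology in general.)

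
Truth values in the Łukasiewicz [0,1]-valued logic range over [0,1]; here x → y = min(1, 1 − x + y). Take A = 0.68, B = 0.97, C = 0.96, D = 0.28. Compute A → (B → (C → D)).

0.67

C → D = min(1, 1 − 0.96 + 0.28) = min(1, 0.32) = 0.32
B → (C → D) = min(1, 1 − 0.97 + 0.32) = min(1, 0.35) = 0.35
A → (B → (C → D)) = min(1, 1 − 0.68 + 0.35) = min(1, 0.67) = 0.67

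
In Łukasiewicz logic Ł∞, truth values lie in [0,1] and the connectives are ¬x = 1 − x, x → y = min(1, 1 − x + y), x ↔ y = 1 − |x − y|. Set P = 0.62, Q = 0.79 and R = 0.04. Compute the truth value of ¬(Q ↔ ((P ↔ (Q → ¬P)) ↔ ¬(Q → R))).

¬P = 1 − 0.62 = 0.38
Q → ¬P = min(1, 1 − 0.79 + 0.38) = min(1, 0.59) = 0.59
P ↔ (Q → ¬P) = 1 − |0.62 − 0.59| = 1 − 0.03 = 0.97
Q → R = min(1, 1 − 0.79 + 0.04) = min(1, 0.25) = 0.25
¬(Q → R) = 1 − 0.25 = 0.75
(P ↔ (Q → ¬P)) ↔ ¬(Q → R) = 1 − |0.97 − 0.75| = 1 − 0.22 = 0.78
Q ↔ ((P ↔ (Q → ¬P)) ↔ ¬(Q → R)) = 1 − |0.79 − 0.78| = 1 − 0.01 = 0.99
¬(Q ↔ ((P ↔ (Q → ¬P)) ↔ ¬(Q → R))) = 1 − 0.99 = 0.01

0.01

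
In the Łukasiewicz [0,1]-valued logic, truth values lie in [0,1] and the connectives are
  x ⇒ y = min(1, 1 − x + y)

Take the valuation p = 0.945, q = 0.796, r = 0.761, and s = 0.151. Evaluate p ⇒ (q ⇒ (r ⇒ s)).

0.649

r ⇒ s = min(1, 1 − 0.761 + 0.151) = min(1, 0.390) = 0.390
q ⇒ (r ⇒ s) = min(1, 1 − 0.796 + 0.390) = min(1, 0.594) = 0.594
p ⇒ (q ⇒ (r ⇒ s)) = min(1, 1 − 0.945 + 0.594) = min(1, 0.649) = 0.649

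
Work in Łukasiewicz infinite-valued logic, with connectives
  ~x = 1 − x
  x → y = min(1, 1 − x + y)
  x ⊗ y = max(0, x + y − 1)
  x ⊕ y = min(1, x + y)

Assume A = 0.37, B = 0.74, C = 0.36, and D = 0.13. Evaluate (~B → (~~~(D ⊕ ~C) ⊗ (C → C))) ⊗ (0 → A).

0.97

~B = 1 − 0.74 = 0.26
~C = 1 − 0.36 = 0.64
D ⊕ ~C = min(1, 0.13 + 0.64) = min(1, 0.77) = 0.77
~(D ⊕ ~C) = 1 − 0.77 = 0.23
~~(D ⊕ ~C) = 1 − 0.23 = 0.77
~~~(D ⊕ ~C) = 1 − 0.77 = 0.23
C → C = min(1, 1 − 0.36 + 0.36) = min(1, 1.00) = 1.00
~~~(D ⊕ ~C) ⊗ (C → C) = max(0, 0.23 + 1.00 − 1) = max(0, 0.23) = 0.23
~B → (~~~(D ⊕ ~C) ⊗ (C → C)) = min(1, 1 − 0.26 + 0.23) = min(1, 0.97) = 0.97
0 → A = min(1, 1 − 0.00 + 0.37) = min(1, 1.37) = 1.00
(~B → (~~~(D ⊕ ~C) ⊗ (C → C))) ⊗ (0 → A) = max(0, 0.97 + 1.00 − 1) = max(0, 0.97) = 0.97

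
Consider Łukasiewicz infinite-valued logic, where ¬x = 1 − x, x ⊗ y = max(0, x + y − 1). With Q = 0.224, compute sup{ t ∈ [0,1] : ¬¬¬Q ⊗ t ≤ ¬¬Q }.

¬Q = 1 − 0.224 = 0.776
¬¬Q = 1 − 0.776 = 0.224
¬¬¬Q = 1 − 0.224 = 0.776
So the left factor is ¬¬¬Q = 0.776.
So the right-hand bound is ¬¬Q = 0.224.
The residuum of the Łukasiewicz t-norm gives the supremum: min(1, 1 − 0.776 + 0.224).
1 − 0.776 + 0.224 = 0.448, so t = min(1, 0.448) = 0.448.
Check: 0.776 ⊗ 0.448 = max(0, 0.224) = 0.224 ≤ 0.224.

0.448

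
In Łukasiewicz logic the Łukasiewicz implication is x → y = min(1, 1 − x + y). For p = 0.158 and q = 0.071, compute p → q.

p → q = min(1, 1 − 0.158 + 0.071) = min(1, 0.913) = 0.913
For comparison, the Gödel implication (1 if x ≤ y else y) would give 0.071.

0.913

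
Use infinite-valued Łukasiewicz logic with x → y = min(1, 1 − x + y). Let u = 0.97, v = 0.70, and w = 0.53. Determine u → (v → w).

0.86

v → w = min(1, 1 − 0.70 + 0.53) = min(1, 0.83) = 0.83
u → (v → w) = min(1, 1 − 0.97 + 0.83) = min(1, 0.86) = 0.86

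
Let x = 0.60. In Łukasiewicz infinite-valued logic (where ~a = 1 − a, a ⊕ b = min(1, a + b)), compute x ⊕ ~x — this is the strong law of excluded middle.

~x = 1 − 0.60 = 0.40
x ⊕ ~x = min(1, 0.60 + 0.40) = min(1, 1.00) = 1.00
(As expected: always 1 in Ł∞ since a ⊕ (1−a) = 1.)

1.00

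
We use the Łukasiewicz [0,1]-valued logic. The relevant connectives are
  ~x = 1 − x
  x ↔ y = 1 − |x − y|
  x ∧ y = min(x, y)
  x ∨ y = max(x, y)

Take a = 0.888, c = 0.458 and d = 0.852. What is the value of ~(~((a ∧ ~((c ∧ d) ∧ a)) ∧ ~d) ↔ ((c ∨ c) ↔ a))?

0.282

c ∧ d = min(0.458, 0.852) = 0.458
(c ∧ d) ∧ a = min(0.458, 0.888) = 0.458
~((c ∧ d) ∧ a) = 1 − 0.458 = 0.542
a ∧ ~((c ∧ d) ∧ a) = min(0.888, 0.542) = 0.542
~d = 1 − 0.852 = 0.148
(a ∧ ~((c ∧ d) ∧ a)) ∧ ~d = min(0.542, 0.148) = 0.148
~((a ∧ ~((c ∧ d) ∧ a)) ∧ ~d) = 1 − 0.148 = 0.852
c ∨ c = max(0.458, 0.458) = 0.458
(c ∨ c) ↔ a = 1 − |0.458 − 0.888| = 1 − 0.430 = 0.570
~((a ∧ ~((c ∧ d) ∧ a)) ∧ ~d) ↔ ((c ∨ c) ↔ a) = 1 − |0.852 − 0.570| = 1 − 0.282 = 0.718
~(~((a ∧ ~((c ∧ d) ∧ a)) ∧ ~d) ↔ ((c ∨ c) ↔ a)) = 1 − 0.718 = 0.282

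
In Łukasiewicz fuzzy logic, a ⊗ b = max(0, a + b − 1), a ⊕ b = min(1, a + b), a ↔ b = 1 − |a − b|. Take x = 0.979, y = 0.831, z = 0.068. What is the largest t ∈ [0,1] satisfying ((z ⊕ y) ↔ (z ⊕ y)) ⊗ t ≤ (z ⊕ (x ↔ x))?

1.000

z ⊕ y = min(1, 0.068 + 0.831) = min(1, 0.899) = 0.899
(z ⊕ y) ↔ (z ⊕ y) = 1 − |0.899 − 0.899| = 1 − 0.000 = 1.000
So the left factor is (z ⊕ y) ↔ (z ⊕ y) = 1.000.
x ↔ x = 1 − |0.979 − 0.979| = 1 − 0.000 = 1.000
z ⊕ (x ↔ x) = min(1, 0.068 + 1.000) = min(1, 1.068) = 1.000
So the right-hand bound is z ⊕ (x ↔ x) = 1.000.
The residuum of the Łukasiewicz t-norm gives the supremum: min(1, 1 − 1.000 + 1.000).
1 − 1.000 + 1.000 = 1.000, so t = min(1, 1.000) = 1.000.
Check: 1.000 ⊗ 1.000 = max(0, 1.000) = 1.000 ≤ 1.000.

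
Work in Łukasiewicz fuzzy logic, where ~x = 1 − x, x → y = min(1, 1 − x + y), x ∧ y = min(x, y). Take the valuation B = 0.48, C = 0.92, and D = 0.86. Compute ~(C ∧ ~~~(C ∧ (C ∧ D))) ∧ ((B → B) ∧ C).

C ∧ D = min(0.92, 0.86) = 0.86
C ∧ (C ∧ D) = min(0.92, 0.86) = 0.86
~(C ∧ (C ∧ D)) = 1 − 0.86 = 0.14
~~(C ∧ (C ∧ D)) = 1 − 0.14 = 0.86
~~~(C ∧ (C ∧ D)) = 1 − 0.86 = 0.14
C ∧ ~~~(C ∧ (C ∧ D)) = min(0.92, 0.14) = 0.14
~(C ∧ ~~~(C ∧ (C ∧ D))) = 1 − 0.14 = 0.86
B → B = min(1, 1 − 0.48 + 0.48) = min(1, 1.00) = 1.00
(B → B) ∧ C = min(1.00, 0.92) = 0.92
~(C ∧ ~~~(C ∧ (C ∧ D))) ∧ ((B → B) ∧ C) = min(0.86, 0.92) = 0.86

0.86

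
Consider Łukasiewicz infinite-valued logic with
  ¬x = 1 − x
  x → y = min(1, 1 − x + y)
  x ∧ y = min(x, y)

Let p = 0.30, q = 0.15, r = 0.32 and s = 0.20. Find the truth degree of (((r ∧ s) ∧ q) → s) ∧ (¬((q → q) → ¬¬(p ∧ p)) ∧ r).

r ∧ s = min(0.32, 0.20) = 0.20
(r ∧ s) ∧ q = min(0.20, 0.15) = 0.15
((r ∧ s) ∧ q) → s = min(1, 1 − 0.15 + 0.20) = min(1, 1.05) = 1.00
q → q = min(1, 1 − 0.15 + 0.15) = min(1, 1.00) = 1.00
p ∧ p = min(0.30, 0.30) = 0.30
¬(p ∧ p) = 1 − 0.30 = 0.70
¬¬(p ∧ p) = 1 − 0.70 = 0.30
(q → q) → ¬¬(p ∧ p) = min(1, 1 − 1.00 + 0.30) = min(1, 0.30) = 0.30
¬((q → q) → ¬¬(p ∧ p)) = 1 − 0.30 = 0.70
¬((q → q) → ¬¬(p ∧ p)) ∧ r = min(0.70, 0.32) = 0.32
(((r ∧ s) ∧ q) → s) ∧ (¬((q → q) → ¬¬(p ∧ p)) ∧ r) = min(1.00, 0.32) = 0.32

0.32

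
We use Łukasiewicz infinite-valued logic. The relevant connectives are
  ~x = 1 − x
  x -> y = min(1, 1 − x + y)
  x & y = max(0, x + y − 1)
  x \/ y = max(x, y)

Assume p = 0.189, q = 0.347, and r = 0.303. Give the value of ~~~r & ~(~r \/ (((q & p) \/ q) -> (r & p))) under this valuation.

~r = 1 − 0.303 = 0.697
~~r = 1 − 0.697 = 0.303
~~~r = 1 − 0.303 = 0.697
q & p = max(0, 0.347 + 0.189 − 1) = max(0, -0.464) = 0.000
(q & p) \/ q = max(0.000, 0.347) = 0.347
r & p = max(0, 0.303 + 0.189 − 1) = max(0, -0.508) = 0.000
((q & p) \/ q) -> (r & p) = min(1, 1 − 0.347 + 0.000) = min(1, 0.653) = 0.653
~r \/ (((q & p) \/ q) -> (r & p)) = max(0.697, 0.653) = 0.697
~(~r \/ (((q & p) \/ q) -> (r & p))) = 1 − 0.697 = 0.303
~~~r & ~(~r \/ (((q & p) \/ q) -> (r & p))) = max(0, 0.697 + 0.303 − 1) = max(0, 0.000) = 0.000

0.000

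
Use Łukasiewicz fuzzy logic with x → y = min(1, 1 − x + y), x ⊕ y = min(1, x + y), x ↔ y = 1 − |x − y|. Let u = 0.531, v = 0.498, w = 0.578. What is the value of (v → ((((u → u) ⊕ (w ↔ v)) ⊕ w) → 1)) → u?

0.531

u → u = min(1, 1 − 0.531 + 0.531) = min(1, 1.000) = 1.000
w ↔ v = 1 − |0.578 − 0.498| = 1 − 0.080 = 0.920
(u → u) ⊕ (w ↔ v) = min(1, 1.000 + 0.920) = min(1, 1.920) = 1.000
((u → u) ⊕ (w ↔ v)) ⊕ w = min(1, 1.000 + 0.578) = min(1, 1.578) = 1.000
(((u → u) ⊕ (w ↔ v)) ⊕ w) → 1 = min(1, 1 − 1.000 + 1.000) = min(1, 1.000) = 1.000
v → ((((u → u) ⊕ (w ↔ v)) ⊕ w) → 1) = min(1, 1 − 0.498 + 1.000) = min(1, 1.502) = 1.000
(v → ((((u → u) ⊕ (w ↔ v)) ⊕ w) → 1)) → u = min(1, 1 − 1.000 + 0.531) = min(1, 0.531) = 0.531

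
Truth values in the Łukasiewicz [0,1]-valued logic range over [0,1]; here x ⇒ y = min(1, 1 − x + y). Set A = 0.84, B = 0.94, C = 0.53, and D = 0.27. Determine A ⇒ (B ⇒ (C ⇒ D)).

C ⇒ D = min(1, 1 − 0.53 + 0.27) = min(1, 0.74) = 0.74
B ⇒ (C ⇒ D) = min(1, 1 − 0.94 + 0.74) = min(1, 0.80) = 0.80
A ⇒ (B ⇒ (C ⇒ D)) = min(1, 1 − 0.84 + 0.80) = min(1, 0.96) = 0.96

0.96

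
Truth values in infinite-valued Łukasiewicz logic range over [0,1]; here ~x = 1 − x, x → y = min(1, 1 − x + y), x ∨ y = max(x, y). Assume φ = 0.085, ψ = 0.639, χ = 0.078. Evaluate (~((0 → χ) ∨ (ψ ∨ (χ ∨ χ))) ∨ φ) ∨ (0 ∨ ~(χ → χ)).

0 → χ = min(1, 1 − 0.000 + 0.078) = min(1, 1.078) = 1.000
χ ∨ χ = max(0.078, 0.078) = 0.078
ψ ∨ (χ ∨ χ) = max(0.639, 0.078) = 0.639
(0 → χ) ∨ (ψ ∨ (χ ∨ χ)) = max(1.000, 0.639) = 1.000
~((0 → χ) ∨ (ψ ∨ (χ ∨ χ))) = 1 − 1.000 = 0.000
~((0 → χ) ∨ (ψ ∨ (χ ∨ χ))) ∨ φ = max(0.000, 0.085) = 0.085
χ → χ = min(1, 1 − 0.078 + 0.078) = min(1, 1.000) = 1.000
~(χ → χ) = 1 − 1.000 = 0.000
0 ∨ ~(χ → χ) = max(0.000, 0.000) = 0.000
(~((0 → χ) ∨ (ψ ∨ (χ ∨ χ))) ∨ φ) ∨ (0 ∨ ~(χ → χ)) = max(0.085, 0.000) = 0.085

0.085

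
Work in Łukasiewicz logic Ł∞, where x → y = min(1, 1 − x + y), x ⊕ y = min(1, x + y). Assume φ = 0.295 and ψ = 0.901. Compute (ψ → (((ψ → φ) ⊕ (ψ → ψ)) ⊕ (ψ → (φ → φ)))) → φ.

ψ → φ = min(1, 1 − 0.901 + 0.295) = min(1, 0.394) = 0.394
ψ → ψ = min(1, 1 − 0.901 + 0.901) = min(1, 1.000) = 1.000
(ψ → φ) ⊕ (ψ → ψ) = min(1, 0.394 + 1.000) = min(1, 1.394) = 1.000
φ → φ = min(1, 1 − 0.295 + 0.295) = min(1, 1.000) = 1.000
ψ → (φ → φ) = min(1, 1 − 0.901 + 1.000) = min(1, 1.099) = 1.000
((ψ → φ) ⊕ (ψ → ψ)) ⊕ (ψ → (φ → φ)) = min(1, 1.000 + 1.000) = min(1, 2.000) = 1.000
ψ → (((ψ → φ) ⊕ (ψ → ψ)) ⊕ (ψ → (φ → φ))) = min(1, 1 − 0.901 + 1.000) = min(1, 1.099) = 1.000
(ψ → (((ψ → φ) ⊕ (ψ → ψ)) ⊕ (ψ → (φ → φ)))) → φ = min(1, 1 − 1.000 + 0.295) = min(1, 0.295) = 0.295

0.295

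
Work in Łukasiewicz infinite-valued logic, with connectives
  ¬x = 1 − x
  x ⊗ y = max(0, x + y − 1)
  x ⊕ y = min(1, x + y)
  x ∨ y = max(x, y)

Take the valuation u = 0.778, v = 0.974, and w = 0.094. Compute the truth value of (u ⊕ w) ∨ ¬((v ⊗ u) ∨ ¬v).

u ⊕ w = min(1, 0.778 + 0.094) = min(1, 0.872) = 0.872
v ⊗ u = max(0, 0.974 + 0.778 − 1) = max(0, 0.752) = 0.752
¬v = 1 − 0.974 = 0.026
(v ⊗ u) ∨ ¬v = max(0.752, 0.026) = 0.752
¬((v ⊗ u) ∨ ¬v) = 1 − 0.752 = 0.248
(u ⊕ w) ∨ ¬((v ⊗ u) ∨ ¬v) = max(0.872, 0.248) = 0.872

0.872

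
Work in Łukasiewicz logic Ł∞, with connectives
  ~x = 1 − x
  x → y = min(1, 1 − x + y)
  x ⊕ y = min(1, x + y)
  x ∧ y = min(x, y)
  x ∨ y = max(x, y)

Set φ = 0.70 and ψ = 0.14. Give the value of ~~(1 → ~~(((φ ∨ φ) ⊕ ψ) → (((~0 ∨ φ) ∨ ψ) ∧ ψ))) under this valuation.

φ ∨ φ = max(0.70, 0.70) = 0.70
(φ ∨ φ) ⊕ ψ = min(1, 0.70 + 0.14) = min(1, 0.84) = 0.84
~0 = 1 − 0.00 = 1.00
~0 ∨ φ = max(1.00, 0.70) = 1.00
(~0 ∨ φ) ∨ ψ = max(1.00, 0.14) = 1.00
((~0 ∨ φ) ∨ ψ) ∧ ψ = min(1.00, 0.14) = 0.14
((φ ∨ φ) ⊕ ψ) → (((~0 ∨ φ) ∨ ψ) ∧ ψ) = min(1, 1 − 0.84 + 0.14) = min(1, 0.30) = 0.30
~(((φ ∨ φ) ⊕ ψ) → (((~0 ∨ φ) ∨ ψ) ∧ ψ)) = 1 − 0.30 = 0.70
~~(((φ ∨ φ) ⊕ ψ) → (((~0 ∨ φ) ∨ ψ) ∧ ψ)) = 1 − 0.70 = 0.30
1 → ~~(((φ ∨ φ) ⊕ ψ) → (((~0 ∨ φ) ∨ ψ) ∧ ψ)) = min(1, 1 − 1.00 + 0.30) = min(1, 0.30) = 0.30
~(1 → ~~(((φ ∨ φ) ⊕ ψ) → (((~0 ∨ φ) ∨ ψ) ∧ ψ))) = 1 − 0.30 = 0.70
~~(1 → ~~(((φ ∨ φ) ⊕ ψ) → (((~0 ∨ φ) ∨ ψ) ∧ ψ))) = 1 − 0.70 = 0.30

0.30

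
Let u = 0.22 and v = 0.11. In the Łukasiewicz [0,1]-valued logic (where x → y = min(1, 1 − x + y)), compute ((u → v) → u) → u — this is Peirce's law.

0.89

u → v = min(1, 1 − 0.22 + 0.11) = min(1, 0.89) = 0.89
(u → v) → u = min(1, 1 − 0.89 + 0.22) = min(1, 0.33) = 0.33
((u → v) → u) → u = min(1, 1 − 0.33 + 0.22) = min(1, 0.89) = 0.89
(The value 0.89 < 1 shows this instance is not satisfied; not a Ł∞-tautology in general.)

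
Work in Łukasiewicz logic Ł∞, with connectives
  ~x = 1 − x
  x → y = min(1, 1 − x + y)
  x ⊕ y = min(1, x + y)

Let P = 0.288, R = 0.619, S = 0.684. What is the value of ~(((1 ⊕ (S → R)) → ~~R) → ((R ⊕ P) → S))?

S → R = min(1, 1 − 0.684 + 0.619) = min(1, 0.935) = 0.935
1 ⊕ (S → R) = min(1, 1.000 + 0.935) = min(1, 1.935) = 1.000
~R = 1 − 0.619 = 0.381
~~R = 1 − 0.381 = 0.619
(1 ⊕ (S → R)) → ~~R = min(1, 1 − 1.000 + 0.619) = min(1, 0.619) = 0.619
R ⊕ P = min(1, 0.619 + 0.288) = min(1, 0.907) = 0.907
(R ⊕ P) → S = min(1, 1 − 0.907 + 0.684) = min(1, 0.777) = 0.777
((1 ⊕ (S → R)) → ~~R) → ((R ⊕ P) → S) = min(1, 1 − 0.619 + 0.777) = min(1, 1.158) = 1.000
~(((1 ⊕ (S → R)) → ~~R) → ((R ⊕ P) → S)) = 1 − 1.000 = 0.000

0.000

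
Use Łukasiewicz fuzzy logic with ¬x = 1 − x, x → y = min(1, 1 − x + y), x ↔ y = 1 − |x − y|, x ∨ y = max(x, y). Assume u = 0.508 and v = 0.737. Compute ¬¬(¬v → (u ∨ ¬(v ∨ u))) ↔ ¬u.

0.492

¬v = 1 − 0.737 = 0.263
v ∨ u = max(0.737, 0.508) = 0.737
¬(v ∨ u) = 1 − 0.737 = 0.263
u ∨ ¬(v ∨ u) = max(0.508, 0.263) = 0.508
¬v → (u ∨ ¬(v ∨ u)) = min(1, 1 − 0.263 + 0.508) = min(1, 1.245) = 1.000
¬(¬v → (u ∨ ¬(v ∨ u))) = 1 − 1.000 = 0.000
¬¬(¬v → (u ∨ ¬(v ∨ u))) = 1 − 0.000 = 1.000
¬u = 1 − 0.508 = 0.492
¬¬(¬v → (u ∨ ¬(v ∨ u))) ↔ ¬u = 1 − |1.000 − 0.492| = 1 − 0.508 = 0.492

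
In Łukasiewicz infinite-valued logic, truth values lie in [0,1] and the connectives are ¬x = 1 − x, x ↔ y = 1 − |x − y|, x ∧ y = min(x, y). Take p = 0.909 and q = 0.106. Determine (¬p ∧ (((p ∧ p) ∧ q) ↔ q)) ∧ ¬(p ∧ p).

0.091

¬p = 1 − 0.909 = 0.091
p ∧ p = min(0.909, 0.909) = 0.909
(p ∧ p) ∧ q = min(0.909, 0.106) = 0.106
((p ∧ p) ∧ q) ↔ q = 1 − |0.106 − 0.106| = 1 − 0.000 = 1.000
¬p ∧ (((p ∧ p) ∧ q) ↔ q) = min(0.091, 1.000) = 0.091
¬(p ∧ p) = 1 − 0.909 = 0.091
(¬p ∧ (((p ∧ p) ∧ q) ↔ q)) ∧ ¬(p ∧ p) = min(0.091, 0.091) = 0.091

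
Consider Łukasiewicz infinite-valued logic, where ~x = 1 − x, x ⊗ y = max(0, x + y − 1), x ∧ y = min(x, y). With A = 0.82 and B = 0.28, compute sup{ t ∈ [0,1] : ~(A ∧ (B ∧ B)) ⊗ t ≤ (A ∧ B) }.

0.56

B ∧ B = min(0.28, 0.28) = 0.28
A ∧ (B ∧ B) = min(0.82, 0.28) = 0.28
~(A ∧ (B ∧ B)) = 1 − 0.28 = 0.72
So the left factor is ~(A ∧ (B ∧ B)) = 0.72.
A ∧ B = min(0.82, 0.28) = 0.28
So the right-hand bound is A ∧ B = 0.28.
The residuum of the Łukasiewicz t-norm gives the supremum: min(1, 1 − 0.72 + 0.28).
1 − 0.72 + 0.28 = 0.56, so t = min(1, 0.56) = 0.56.
Check: 0.72 ⊗ 0.56 = max(0, 0.28) = 0.28 ≤ 0.28.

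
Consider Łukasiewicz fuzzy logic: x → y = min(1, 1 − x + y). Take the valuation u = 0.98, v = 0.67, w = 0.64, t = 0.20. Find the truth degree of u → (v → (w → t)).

0.91

w → t = min(1, 1 − 0.64 + 0.20) = min(1, 0.56) = 0.56
v → (w → t) = min(1, 1 − 0.67 + 0.56) = min(1, 0.89) = 0.89
u → (v → (w → t)) = min(1, 1 − 0.98 + 0.89) = min(1, 0.91) = 0.91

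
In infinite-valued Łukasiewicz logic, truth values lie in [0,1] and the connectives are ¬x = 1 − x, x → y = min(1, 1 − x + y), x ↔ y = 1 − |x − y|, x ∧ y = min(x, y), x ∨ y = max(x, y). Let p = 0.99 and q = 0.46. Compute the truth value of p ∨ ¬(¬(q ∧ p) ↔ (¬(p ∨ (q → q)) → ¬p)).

q ∧ p = min(0.46, 0.99) = 0.46
¬(q ∧ p) = 1 − 0.46 = 0.54
q → q = min(1, 1 − 0.46 + 0.46) = min(1, 1.00) = 1.00
p ∨ (q → q) = max(0.99, 1.00) = 1.00
¬(p ∨ (q → q)) = 1 − 1.00 = 0.00
¬p = 1 − 0.99 = 0.01
¬(p ∨ (q → q)) → ¬p = min(1, 1 − 0.00 + 0.01) = min(1, 1.01) = 1.00
¬(q ∧ p) ↔ (¬(p ∨ (q → q)) → ¬p) = 1 − |0.54 − 1.00| = 1 − 0.46 = 0.54
¬(¬(q ∧ p) ↔ (¬(p ∨ (q → q)) → ¬p)) = 1 − 0.54 = 0.46
p ∨ ¬(¬(q ∧ p) ↔ (¬(p ∨ (q → q)) → ¬p)) = max(0.99, 0.46) = 0.99

0.99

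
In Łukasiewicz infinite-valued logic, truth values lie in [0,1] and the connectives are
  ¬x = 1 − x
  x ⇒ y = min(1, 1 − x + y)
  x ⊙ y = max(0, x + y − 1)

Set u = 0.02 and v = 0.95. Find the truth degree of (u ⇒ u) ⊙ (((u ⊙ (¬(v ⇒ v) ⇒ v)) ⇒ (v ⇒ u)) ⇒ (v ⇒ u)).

u ⇒ u = min(1, 1 − 0.02 + 0.02) = min(1, 1.00) = 1.00
v ⇒ v = min(1, 1 − 0.95 + 0.95) = min(1, 1.00) = 1.00
¬(v ⇒ v) = 1 − 1.00 = 0.00
¬(v ⇒ v) ⇒ v = min(1, 1 − 0.00 + 0.95) = min(1, 1.95) = 1.00
u ⊙ (¬(v ⇒ v) ⇒ v) = max(0, 0.02 + 1.00 − 1) = max(0, 0.02) = 0.02
v ⇒ u = min(1, 1 − 0.95 + 0.02) = min(1, 0.07) = 0.07
(u ⊙ (¬(v ⇒ v) ⇒ v)) ⇒ (v ⇒ u) = min(1, 1 − 0.02 + 0.07) = min(1, 1.05) = 1.00
((u ⊙ (¬(v ⇒ v) ⇒ v)) ⇒ (v ⇒ u)) ⇒ (v ⇒ u) = min(1, 1 − 1.00 + 0.07) = min(1, 0.07) = 0.07
(u ⇒ u) ⊙ (((u ⊙ (¬(v ⇒ v) ⇒ v)) ⇒ (v ⇒ u)) ⇒ (v ⇒ u)) = max(0, 1.00 + 0.07 − 1) = max(0, 0.07) = 0.07

0.07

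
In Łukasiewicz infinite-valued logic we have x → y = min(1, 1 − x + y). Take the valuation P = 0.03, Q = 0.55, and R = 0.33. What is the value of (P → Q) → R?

P → Q = min(1, 1 − 0.03 + 0.55) = min(1, 1.52) = 1.00
(P → Q) → R = min(1, 1 − 1.00 + 0.33) = min(1, 0.33) = 0.33

0.33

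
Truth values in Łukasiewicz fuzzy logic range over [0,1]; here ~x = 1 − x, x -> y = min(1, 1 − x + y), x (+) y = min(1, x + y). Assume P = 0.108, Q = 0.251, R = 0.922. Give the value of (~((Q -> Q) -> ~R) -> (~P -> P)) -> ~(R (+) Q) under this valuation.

Q -> Q = min(1, 1 − 0.251 + 0.251) = min(1, 1.000) = 1.000
~R = 1 − 0.922 = 0.078
(Q -> Q) -> ~R = min(1, 1 − 1.000 + 0.078) = min(1, 0.078) = 0.078
~((Q -> Q) -> ~R) = 1 − 0.078 = 0.922
~P = 1 − 0.108 = 0.892
~P -> P = min(1, 1 − 0.892 + 0.108) = min(1, 0.216) = 0.216
~((Q -> Q) -> ~R) -> (~P -> P) = min(1, 1 − 0.922 + 0.216) = min(1, 0.294) = 0.294
R (+) Q = min(1, 0.922 + 0.251) = min(1, 1.173) = 1.000
~(R (+) Q) = 1 − 1.000 = 0.000
(~((Q -> Q) -> ~R) -> (~P -> P)) -> ~(R (+) Q) = min(1, 1 − 0.294 + 0.000) = min(1, 0.706) = 0.706

0.706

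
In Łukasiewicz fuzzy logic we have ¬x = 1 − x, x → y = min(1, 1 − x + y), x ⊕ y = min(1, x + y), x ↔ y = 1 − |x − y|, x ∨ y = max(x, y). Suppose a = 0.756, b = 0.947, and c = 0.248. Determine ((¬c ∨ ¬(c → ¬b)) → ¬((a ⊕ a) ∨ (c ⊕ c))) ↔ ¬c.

¬c = 1 − 0.248 = 0.752
¬b = 1 − 0.947 = 0.053
c → ¬b = min(1, 1 − 0.248 + 0.053) = min(1, 0.805) = 0.805
¬(c → ¬b) = 1 − 0.805 = 0.195
¬c ∨ ¬(c → ¬b) = max(0.752, 0.195) = 0.752
a ⊕ a = min(1, 0.756 + 0.756) = min(1, 1.512) = 1.000
c ⊕ c = min(1, 0.248 + 0.248) = min(1, 0.496) = 0.496
(a ⊕ a) ∨ (c ⊕ c) = max(1.000, 0.496) = 1.000
¬((a ⊕ a) ∨ (c ⊕ c)) = 1 − 1.000 = 0.000
(¬c ∨ ¬(c → ¬b)) → ¬((a ⊕ a) ∨ (c ⊕ c)) = min(1, 1 − 0.752 + 0.000) = min(1, 0.248) = 0.248
((¬c ∨ ¬(c → ¬b)) → ¬((a ⊕ a) ∨ (c ⊕ c))) ↔ ¬c = 1 − |0.248 − 0.752| = 1 − 0.504 = 0.496

0.496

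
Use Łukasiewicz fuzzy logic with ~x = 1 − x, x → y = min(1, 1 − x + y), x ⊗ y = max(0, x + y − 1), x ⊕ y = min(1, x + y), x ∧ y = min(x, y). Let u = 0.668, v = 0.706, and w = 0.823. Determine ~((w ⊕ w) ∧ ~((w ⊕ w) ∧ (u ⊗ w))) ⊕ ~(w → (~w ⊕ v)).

0.491

w ⊕ w = min(1, 0.823 + 0.823) = min(1, 1.646) = 1.000
u ⊗ w = max(0, 0.668 + 0.823 − 1) = max(0, 0.491) = 0.491
(w ⊕ w) ∧ (u ⊗ w) = min(1.000, 0.491) = 0.491
~((w ⊕ w) ∧ (u ⊗ w)) = 1 − 0.491 = 0.509
(w ⊕ w) ∧ ~((w ⊕ w) ∧ (u ⊗ w)) = min(1.000, 0.509) = 0.509
~((w ⊕ w) ∧ ~((w ⊕ w) ∧ (u ⊗ w))) = 1 − 0.509 = 0.491
~w = 1 − 0.823 = 0.177
~w ⊕ v = min(1, 0.177 + 0.706) = min(1, 0.883) = 0.883
w → (~w ⊕ v) = min(1, 1 − 0.823 + 0.883) = min(1, 1.060) = 1.000
~(w → (~w ⊕ v)) = 1 − 1.000 = 0.000
~((w ⊕ w) ∧ ~((w ⊕ w) ∧ (u ⊗ w))) ⊕ ~(w → (~w ⊕ v)) = min(1, 0.491 + 0.000) = min(1, 0.491) = 0.491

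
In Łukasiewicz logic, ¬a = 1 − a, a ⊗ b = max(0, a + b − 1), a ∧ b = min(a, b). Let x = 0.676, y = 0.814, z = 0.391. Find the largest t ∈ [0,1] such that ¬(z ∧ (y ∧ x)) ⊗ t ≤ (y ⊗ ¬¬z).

0.596

y ∧ x = min(0.814, 0.676) = 0.676
z ∧ (y ∧ x) = min(0.391, 0.676) = 0.391
¬(z ∧ (y ∧ x)) = 1 − 0.391 = 0.609
So the left factor is ¬(z ∧ (y ∧ x)) = 0.609.
¬z = 1 − 0.391 = 0.609
¬¬z = 1 − 0.609 = 0.391
y ⊗ ¬¬z = max(0, 0.814 + 0.391 − 1) = max(0, 0.205) = 0.205
So the right-hand bound is y ⊗ ¬¬z = 0.205.
The residuum of the Łukasiewicz t-norm gives the supremum: min(1, 1 − 0.609 + 0.205).
1 − 0.609 + 0.205 = 0.596, so t = min(1, 0.596) = 0.596.
Check: 0.609 ⊗ 0.596 = max(0, 0.205) = 0.205 ≤ 0.205.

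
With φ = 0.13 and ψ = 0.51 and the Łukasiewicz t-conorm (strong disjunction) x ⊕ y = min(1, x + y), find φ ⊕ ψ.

φ ⊕ ψ = min(1, 0.13 + 0.51) = min(1, 0.64) = 0.64
For comparison, the Gödel t-conorm max(x, y) would give 0.51.

0.64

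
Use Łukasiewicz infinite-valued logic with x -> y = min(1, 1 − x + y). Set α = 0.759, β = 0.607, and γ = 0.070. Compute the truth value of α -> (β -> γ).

0.704

β -> γ = min(1, 1 − 0.607 + 0.070) = min(1, 0.463) = 0.463
α -> (β -> γ) = min(1, 1 − 0.759 + 0.463) = min(1, 0.704) = 0.704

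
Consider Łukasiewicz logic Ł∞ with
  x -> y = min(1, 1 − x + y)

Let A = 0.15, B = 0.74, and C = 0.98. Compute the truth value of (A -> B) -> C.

0.98

A -> B = min(1, 1 − 0.15 + 0.74) = min(1, 1.59) = 1.00
(A -> B) -> C = min(1, 1 − 1.00 + 0.98) = min(1, 0.98) = 0.98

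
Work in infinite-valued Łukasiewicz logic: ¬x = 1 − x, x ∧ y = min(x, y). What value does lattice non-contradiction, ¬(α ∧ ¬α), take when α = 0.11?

0.89

¬α = 1 − 0.11 = 0.89
α ∧ ¬α = min(0.11, 0.89) = 0.11
¬(α ∧ ¬α) = 1 − 0.11 = 0.89
(The value 0.89 < 1 shows this instance is not satisfied; not a Ł∞-tautology — its value is 1 − min(a, 1−a).)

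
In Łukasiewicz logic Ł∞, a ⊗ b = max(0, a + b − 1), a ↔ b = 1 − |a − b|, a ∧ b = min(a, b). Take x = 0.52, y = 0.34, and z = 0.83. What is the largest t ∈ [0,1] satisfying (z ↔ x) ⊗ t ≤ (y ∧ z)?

0.65

z ↔ x = 1 − |0.83 − 0.52| = 1 − 0.31 = 0.69
So the left factor is z ↔ x = 0.69.
y ∧ z = min(0.34, 0.83) = 0.34
So the right-hand bound is y ∧ z = 0.34.
The residuum of the Łukasiewicz t-norm gives the supremum: min(1, 1 − 0.69 + 0.34).
1 − 0.69 + 0.34 = 0.65, so t = min(1, 0.65) = 0.65.
Check: 0.69 ⊗ 0.65 = max(0, 0.34) = 0.34 ≤ 0.34.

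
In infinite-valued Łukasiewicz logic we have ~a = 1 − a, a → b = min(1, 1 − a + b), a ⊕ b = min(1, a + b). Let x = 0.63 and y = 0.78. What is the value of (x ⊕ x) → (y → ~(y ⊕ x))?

0.22

x ⊕ x = min(1, 0.63 + 0.63) = min(1, 1.26) = 1.00
y ⊕ x = min(1, 0.78 + 0.63) = min(1, 1.41) = 1.00
~(y ⊕ x) = 1 − 1.00 = 0.00
y → ~(y ⊕ x) = min(1, 1 − 0.78 + 0.00) = min(1, 0.22) = 0.22
(x ⊕ x) → (y → ~(y ⊕ x)) = min(1, 1 − 1.00 + 0.22) = min(1, 0.22) = 0.22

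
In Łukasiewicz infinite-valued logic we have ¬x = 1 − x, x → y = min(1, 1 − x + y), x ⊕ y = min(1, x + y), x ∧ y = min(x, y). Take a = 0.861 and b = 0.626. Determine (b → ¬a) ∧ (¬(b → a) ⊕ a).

¬a = 1 − 0.861 = 0.139
b → ¬a = min(1, 1 − 0.626 + 0.139) = min(1, 0.513) = 0.513
b → a = min(1, 1 − 0.626 + 0.861) = min(1, 1.235) = 1.000
¬(b → a) = 1 − 1.000 = 0.000
¬(b → a) ⊕ a = min(1, 0.000 + 0.861) = min(1, 0.861) = 0.861
(b → ¬a) ∧ (¬(b → a) ⊕ a) = min(0.513, 0.861) = 0.513

0.513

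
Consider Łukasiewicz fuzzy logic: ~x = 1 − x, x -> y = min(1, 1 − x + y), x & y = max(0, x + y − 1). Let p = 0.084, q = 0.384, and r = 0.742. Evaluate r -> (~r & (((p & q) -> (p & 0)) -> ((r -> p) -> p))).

0.258

~r = 1 − 0.742 = 0.258
p & q = max(0, 0.084 + 0.384 − 1) = max(0, -0.532) = 0.000
p & 0 = max(0, 0.084 + 0.000 − 1) = max(0, -0.916) = 0.000
(p & q) -> (p & 0) = min(1, 1 − 0.000 + 0.000) = min(1, 1.000) = 1.000
r -> p = min(1, 1 − 0.742 + 0.084) = min(1, 0.342) = 0.342
(r -> p) -> p = min(1, 1 − 0.342 + 0.084) = min(1, 0.742) = 0.742
((p & q) -> (p & 0)) -> ((r -> p) -> p) = min(1, 1 − 1.000 + 0.742) = min(1, 0.742) = 0.742
~r & (((p & q) -> (p & 0)) -> ((r -> p) -> p)) = max(0, 0.258 + 0.742 − 1) = max(0, 0.000) = 0.000
r -> (~r & (((p & q) -> (p & 0)) -> ((r -> p) -> p))) = min(1, 1 − 0.742 + 0.000) = min(1, 0.258) = 0.258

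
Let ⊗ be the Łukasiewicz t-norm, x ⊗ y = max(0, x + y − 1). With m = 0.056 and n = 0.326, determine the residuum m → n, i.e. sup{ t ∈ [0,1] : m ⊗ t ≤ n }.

The residuum of the Łukasiewicz t-norm gives the supremum: min(1, 1 − 0.056 + 0.326).
1 − 0.056 + 0.326 = 1.270, so t = min(1, 1.270) = 1.000.
Check: 0.056 ⊗ 1.000 = max(0, 0.056) = 0.056 ≤ 0.326.

1.000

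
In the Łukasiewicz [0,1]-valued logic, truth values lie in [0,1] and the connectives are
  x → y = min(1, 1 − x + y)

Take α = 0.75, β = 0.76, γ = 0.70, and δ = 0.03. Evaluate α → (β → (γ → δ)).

γ → δ = min(1, 1 − 0.70 + 0.03) = min(1, 0.33) = 0.33
β → (γ → δ) = min(1, 1 − 0.76 + 0.33) = min(1, 0.57) = 0.57
α → (β → (γ → δ)) = min(1, 1 − 0.75 + 0.57) = min(1, 0.82) = 0.82

0.82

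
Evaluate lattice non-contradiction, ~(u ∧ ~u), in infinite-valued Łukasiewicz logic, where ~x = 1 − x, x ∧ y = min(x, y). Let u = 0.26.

~u = 1 − 0.26 = 0.74
u ∧ ~u = min(0.26, 0.74) = 0.26
~(u ∧ ~u) = 1 − 0.26 = 0.74
(The value 0.74 < 1 shows this instance is not satisfied; not a Ł∞-tautology — its value is 1 − min(a, 1−a).)

0.74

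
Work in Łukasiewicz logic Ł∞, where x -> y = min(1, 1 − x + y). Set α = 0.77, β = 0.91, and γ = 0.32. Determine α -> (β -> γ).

β -> γ = min(1, 1 − 0.91 + 0.32) = min(1, 0.41) = 0.41
α -> (β -> γ) = min(1, 1 − 0.77 + 0.41) = min(1, 0.64) = 0.64

0.64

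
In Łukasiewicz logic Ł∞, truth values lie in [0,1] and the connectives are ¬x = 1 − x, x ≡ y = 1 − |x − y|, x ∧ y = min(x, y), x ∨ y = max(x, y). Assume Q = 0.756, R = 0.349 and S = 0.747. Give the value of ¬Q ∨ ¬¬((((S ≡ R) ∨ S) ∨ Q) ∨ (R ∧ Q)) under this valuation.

¬Q = 1 − 0.756 = 0.244
S ≡ R = 1 − |0.747 − 0.349| = 1 − 0.398 = 0.602
(S ≡ R) ∨ S = max(0.602, 0.747) = 0.747
((S ≡ R) ∨ S) ∨ Q = max(0.747, 0.756) = 0.756
R ∧ Q = min(0.349, 0.756) = 0.349
(((S ≡ R) ∨ S) ∨ Q) ∨ (R ∧ Q) = max(0.756, 0.349) = 0.756
¬((((S ≡ R) ∨ S) ∨ Q) ∨ (R ∧ Q)) = 1 − 0.756 = 0.244
¬¬((((S ≡ R) ∨ S) ∨ Q) ∨ (R ∧ Q)) = 1 − 0.244 = 0.756
¬Q ∨ ¬¬((((S ≡ R) ∨ S) ∨ Q) ∨ (R ∧ Q)) = max(0.244, 0.756) = 0.756

0.756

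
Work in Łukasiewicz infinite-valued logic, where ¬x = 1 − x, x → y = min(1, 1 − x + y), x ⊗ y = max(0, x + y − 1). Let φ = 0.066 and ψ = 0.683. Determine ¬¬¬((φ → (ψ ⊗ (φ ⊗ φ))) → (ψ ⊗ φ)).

φ ⊗ φ = max(0, 0.066 + 0.066 − 1) = max(0, -0.868) = 0.000
ψ ⊗ (φ ⊗ φ) = max(0, 0.683 + 0.000 − 1) = max(0, -0.317) = 0.000
φ → (ψ ⊗ (φ ⊗ φ)) = min(1, 1 − 0.066 + 0.000) = min(1, 0.934) = 0.934
ψ ⊗ φ = max(0, 0.683 + 0.066 − 1) = max(0, -0.251) = 0.000
(φ → (ψ ⊗ (φ ⊗ φ))) → (ψ ⊗ φ) = min(1, 1 − 0.934 + 0.000) = min(1, 0.066) = 0.066
¬((φ → (ψ ⊗ (φ ⊗ φ))) → (ψ ⊗ φ)) = 1 − 0.066 = 0.934
¬¬((φ → (ψ ⊗ (φ ⊗ φ))) → (ψ ⊗ φ)) = 1 − 0.934 = 0.066
¬¬¬((φ → (ψ ⊗ (φ ⊗ φ))) → (ψ ⊗ φ)) = 1 − 0.066 = 0.934

0.934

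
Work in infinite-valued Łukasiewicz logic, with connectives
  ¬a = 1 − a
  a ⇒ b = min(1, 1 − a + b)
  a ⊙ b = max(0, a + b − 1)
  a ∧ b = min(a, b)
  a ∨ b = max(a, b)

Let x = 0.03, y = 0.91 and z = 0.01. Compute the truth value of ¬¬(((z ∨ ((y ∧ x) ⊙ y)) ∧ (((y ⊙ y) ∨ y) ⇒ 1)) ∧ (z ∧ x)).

0.01

y ∧ x = min(0.91, 0.03) = 0.03
(y ∧ x) ⊙ y = max(0, 0.03 + 0.91 − 1) = max(0, -0.06) = 0.00
z ∨ ((y ∧ x) ⊙ y) = max(0.01, 0.00) = 0.01
y ⊙ y = max(0, 0.91 + 0.91 − 1) = max(0, 0.82) = 0.82
(y ⊙ y) ∨ y = max(0.82, 0.91) = 0.91
((y ⊙ y) ∨ y) ⇒ 1 = min(1, 1 − 0.91 + 1.00) = min(1, 1.09) = 1.00
(z ∨ ((y ∧ x) ⊙ y)) ∧ (((y ⊙ y) ∨ y) ⇒ 1) = min(0.01, 1.00) = 0.01
z ∧ x = min(0.01, 0.03) = 0.01
((z ∨ ((y ∧ x) ⊙ y)) ∧ (((y ⊙ y) ∨ y) ⇒ 1)) ∧ (z ∧ x) = min(0.01, 0.01) = 0.01
¬(((z ∨ ((y ∧ x) ⊙ y)) ∧ (((y ⊙ y) ∨ y) ⇒ 1)) ∧ (z ∧ x)) = 1 − 0.01 = 0.99
¬¬(((z ∨ ((y ∧ x) ⊙ y)) ∧ (((y ⊙ y) ∨ y) ⇒ 1)) ∧ (z ∧ x)) = 1 − 0.99 = 0.01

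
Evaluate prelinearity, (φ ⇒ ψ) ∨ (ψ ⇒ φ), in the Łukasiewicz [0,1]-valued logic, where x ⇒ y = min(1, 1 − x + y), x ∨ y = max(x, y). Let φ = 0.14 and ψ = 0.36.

1.00

φ ⇒ ψ = min(1, 1 − 0.14 + 0.36) = min(1, 1.22) = 1.00
ψ ⇒ φ = min(1, 1 − 0.36 + 0.14) = min(1, 0.78) = 0.78
(φ ⇒ ψ) ∨ (ψ ⇒ φ) = max(1.00, 0.78) = 1.00
(As expected: a Ł∞-tautology — holds in every MV-chain.)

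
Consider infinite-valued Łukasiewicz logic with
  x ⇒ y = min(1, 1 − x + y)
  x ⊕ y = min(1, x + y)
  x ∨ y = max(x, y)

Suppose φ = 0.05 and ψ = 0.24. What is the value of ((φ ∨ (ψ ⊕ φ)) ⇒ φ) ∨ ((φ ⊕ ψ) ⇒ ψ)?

ψ ⊕ φ = min(1, 0.24 + 0.05) = min(1, 0.29) = 0.29
φ ∨ (ψ ⊕ φ) = max(0.05, 0.29) = 0.29
(φ ∨ (ψ ⊕ φ)) ⇒ φ = min(1, 1 − 0.29 + 0.05) = min(1, 0.76) = 0.76
φ ⊕ ψ = min(1, 0.05 + 0.24) = min(1, 0.29) = 0.29
(φ ⊕ ψ) ⇒ ψ = min(1, 1 − 0.29 + 0.24) = min(1, 0.95) = 0.95
((φ ∨ (ψ ⊕ φ)) ⇒ φ) ∨ ((φ ⊕ ψ) ⇒ ψ) = max(0.76, 0.95) = 0.95

0.95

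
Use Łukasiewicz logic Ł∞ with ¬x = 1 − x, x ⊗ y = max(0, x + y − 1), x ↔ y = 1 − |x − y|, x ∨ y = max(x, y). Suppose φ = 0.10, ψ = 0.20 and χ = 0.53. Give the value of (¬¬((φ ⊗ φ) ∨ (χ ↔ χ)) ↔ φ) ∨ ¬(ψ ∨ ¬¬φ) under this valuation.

φ ⊗ φ = max(0, 0.10 + 0.10 − 1) = max(0, -0.80) = 0.00
χ ↔ χ = 1 − |0.53 − 0.53| = 1 − 0.00 = 1.00
(φ ⊗ φ) ∨ (χ ↔ χ) = max(0.00, 1.00) = 1.00
¬((φ ⊗ φ) ∨ (χ ↔ χ)) = 1 − 1.00 = 0.00
¬¬((φ ⊗ φ) ∨ (χ ↔ χ)) = 1 − 0.00 = 1.00
¬¬((φ ⊗ φ) ∨ (χ ↔ χ)) ↔ φ = 1 − |1.00 − 0.10| = 1 − 0.90 = 0.10
¬φ = 1 − 0.10 = 0.90
¬¬φ = 1 − 0.90 = 0.10
ψ ∨ ¬¬φ = max(0.20, 0.10) = 0.20
¬(ψ ∨ ¬¬φ) = 1 − 0.20 = 0.80
(¬¬((φ ⊗ φ) ∨ (χ ↔ χ)) ↔ φ) ∨ ¬(ψ ∨ ¬¬φ) = max(0.10, 0.80) = 0.80

0.80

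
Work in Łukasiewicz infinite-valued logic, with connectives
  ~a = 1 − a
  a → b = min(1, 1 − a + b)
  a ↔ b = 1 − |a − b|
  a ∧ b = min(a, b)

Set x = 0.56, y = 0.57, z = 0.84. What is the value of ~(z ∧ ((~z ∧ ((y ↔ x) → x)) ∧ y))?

0.84

~z = 1 − 0.84 = 0.16
y ↔ x = 1 − |0.57 − 0.56| = 1 − 0.01 = 0.99
(y ↔ x) → x = min(1, 1 − 0.99 + 0.56) = min(1, 0.57) = 0.57
~z ∧ ((y ↔ x) → x) = min(0.16, 0.57) = 0.16
(~z ∧ ((y ↔ x) → x)) ∧ y = min(0.16, 0.57) = 0.16
z ∧ ((~z ∧ ((y ↔ x) → x)) ∧ y) = min(0.84, 0.16) = 0.16
~(z ∧ ((~z ∧ ((y ↔ x) → x)) ∧ y)) = 1 − 0.16 = 0.84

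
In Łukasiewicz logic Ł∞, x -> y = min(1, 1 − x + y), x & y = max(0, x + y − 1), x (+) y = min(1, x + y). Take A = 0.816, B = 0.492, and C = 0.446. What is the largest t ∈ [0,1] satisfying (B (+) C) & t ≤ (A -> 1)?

B (+) C = min(1, 0.492 + 0.446) = min(1, 0.938) = 0.938
So the left factor is B (+) C = 0.938.
A -> 1 = min(1, 1 − 0.816 + 1.000) = min(1, 1.184) = 1.000
So the right-hand bound is A -> 1 = 1.000.
The residuum of the Łukasiewicz t-norm gives the supremum: min(1, 1 − 0.938 + 1.000).
1 − 0.938 + 1.000 = 1.062, so t = min(1, 1.062) = 1.000.
Check: 0.938 & 1.000 = max(0, 0.938) = 0.938 ≤ 1.000.

1.000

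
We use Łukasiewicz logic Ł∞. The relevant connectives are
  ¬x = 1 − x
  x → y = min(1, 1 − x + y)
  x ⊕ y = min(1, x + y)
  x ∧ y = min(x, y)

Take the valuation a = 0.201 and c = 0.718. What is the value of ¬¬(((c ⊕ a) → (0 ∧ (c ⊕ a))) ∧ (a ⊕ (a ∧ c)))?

c ⊕ a = min(1, 0.718 + 0.201) = min(1, 0.919) = 0.919
0 ∧ (c ⊕ a) = min(0.000, 0.919) = 0.000
(c ⊕ a) → (0 ∧ (c ⊕ a)) = min(1, 1 − 0.919 + 0.000) = min(1, 0.081) = 0.081
a ∧ c = min(0.201, 0.718) = 0.201
a ⊕ (a ∧ c) = min(1, 0.201 + 0.201) = min(1, 0.402) = 0.402
((c ⊕ a) → (0 ∧ (c ⊕ a))) ∧ (a ⊕ (a ∧ c)) = min(0.081, 0.402) = 0.081
¬(((c ⊕ a) → (0 ∧ (c ⊕ a))) ∧ (a ⊕ (a ∧ c))) = 1 − 0.081 = 0.919
¬¬(((c ⊕ a) → (0 ∧ (c ⊕ a))) ∧ (a ⊕ (a ∧ c))) = 1 − 0.919 = 0.081

0.081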